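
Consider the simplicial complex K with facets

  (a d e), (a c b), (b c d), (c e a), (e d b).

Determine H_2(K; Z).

H_2 = 0.

Fix the vertex order a < b < c < d < e and write every simplex with vertices in increasing order. Then dim K = 2 and the simplices of K are:

  0-simplices (5): a, b, c, d, e
  1-simplices (10): ab, ac, ad, ae, bc, bd, be, cd, ce, de
  2-simplices (5): abc, ace, ade, bcd, bde

so the chain groups are C_0 ≅ Z^5, C_1 ≅ Z^10, C_2 ≅ Z^5.

Boundary ∂_1: C_1 → C_0 is given by ∂[p,q] = [q] − [p]. For instance
  ∂bc = c − b.
The 5×10 boundary matrix has rank 4 and Smith normal form diag(1,1,1,1).

The boundary map ∂_2: C_2 → C_1 sends each 2-simplex [p,q,r] to [q,r] − [p,r] + [p,q]. For instance
  ∂abc = bc − ac + ab,
  ∂bcd = cd − bd + bc.
The resulting 10×5 matrix has rank 5, and its Smith normal form has invariant factors (1,1,1,1,1).

Now H_k = ker ∂_k / im ∂_{k+1}, so:

  H_2: rank ker ∂_2 − rank ∂_3 = (5 − 5) − 0 = 0, and there is no ∂_3, so H_2 = 0.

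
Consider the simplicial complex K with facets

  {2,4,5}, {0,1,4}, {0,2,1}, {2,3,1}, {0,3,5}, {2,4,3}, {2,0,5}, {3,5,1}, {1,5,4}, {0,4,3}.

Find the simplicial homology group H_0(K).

H_0 = Z.

Take the total order 0 < 1 < 2 < 3 < 4 < 5 on the vertex set. Then K (dimension 2) consists of the simplices:

  0-simplices (6): [0], [1], [2], [3], [4], [5]
  1-simplices (15): [0,1], [0,2], [0,3], [0,4], [0,5], [1,2], [1,3], [1,4], [1,5], [2,3], [2,4], [2,5], [3,4], [3,5], [4,5]
  2-simplices (10): [0,1,2], [0,1,4], [0,2,5], [0,3,4], [0,3,5], [1,2,3], [1,3,5], [1,4,5], [2,3,4], [2,4,5]

Hence C_0 ≅ Z^6, C_1 ≅ Z^15, C_2 ≅ Z^10.

The boundary map ∂_1: C_1 → C_0 is given by ∂[p,q] = [q] − [p].
This gives a 6×15 integer matrix of rank 5; reducing to Smith normal form yields diagonal entries (1,1,1,1,1).

The boundary map ∂_2: C_2 → C_1 acts by ∂[p,q,r] = [q,r] − [p,r] + [p,q]. For instance
  ∂[0,1,4] = [1,4] − [0,4] + [0,1],
  ∂[0,3,5] = [3,5] − [0,5] + [0,3].
As a 15×10 matrix over Z this has rank 10, with invariant factors (1,1,1,1,1,1,1,1,1,2).

Computing H_k = (kernel of ∂_k) / (image of ∂_{k+1}):

  H_0: rank C_0 − rank ∂_1 = 6 − 5 = 1, and the invariant factors of ∂_1 are all 1, so H_0 = Z.

(K is a triangulation of the real projective plane RP^2.)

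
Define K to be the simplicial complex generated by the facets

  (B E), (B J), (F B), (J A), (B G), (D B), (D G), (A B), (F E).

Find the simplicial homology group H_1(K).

K has 7 vertices, 9 edges.
rank ∂_1 = 6, rank ∂_2 = 0 ⇒ b_1 = 9 − 6 − 0 = 3. So H_1 = Z^3.

H_1 ≅ Z^3.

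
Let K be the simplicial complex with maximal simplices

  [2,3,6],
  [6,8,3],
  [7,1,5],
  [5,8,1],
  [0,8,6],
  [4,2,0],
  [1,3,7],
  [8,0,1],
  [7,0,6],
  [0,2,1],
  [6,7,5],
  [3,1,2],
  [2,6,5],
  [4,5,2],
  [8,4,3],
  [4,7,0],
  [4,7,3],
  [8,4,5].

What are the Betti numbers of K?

b_0 = 1, b_1 = 2, b_2 = 1.

K has 9 vertices, 27 edges, 18 triangles.
rank ∂_0 = 0, rank ∂_1 = 8 ⇒ b_0 = 9 − 0 − 8 = 1; all invariant factors of ∂_1 are 1 so no torsion. So H_0 ≅ Z.
rank ∂_1 = 8, rank ∂_2 = 17 ⇒ b_1 = 27 − 8 − 17 = 2; all invariant factors of ∂_2 are 1 so no torsion. So H_1 ≅ Z^2.
rank ∂_2 = 17, rank ∂_3 = 0 ⇒ b_2 = 18 − 17 − 0 = 1. So H_2 ≅ Z.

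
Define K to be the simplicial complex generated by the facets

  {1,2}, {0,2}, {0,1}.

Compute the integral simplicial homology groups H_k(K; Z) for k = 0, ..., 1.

Fix the vertex order 0 < 1 < 2 and write every simplex with vertices in increasing order. Then dim K = 1 and the simplices of K are:

  0-simplices (3): [0], [1], [2]
  1-simplices (3): [0,1], [0,2], [1,2]

giving chain groups C_0 ≅ Z^3, C_1 ≅ Z^3.

Boundary ∂_1: C_1 → C_0 maps an edge to its endpoints' difference, ∂[p,q] = q − p. For instance
  ∂[0,1] = [1] − [0].
This gives a 3×3 integer matrix of rank 2; reducing to Smith normal form yields diagonal entries (1,1).

Computing H_k = (kernel of ∂_k) / (image of ∂_{k+1}):

  H_0: rank C_0 − rank ∂_1 = 3 − 2 = 1, and the invariant factors of ∂_1 are all 1, so H_0 ≅ Z.
  H_1: rank ker ∂_1 − rank ∂_2 = (3 − 2) − 0 = 1, and there is no ∂_2, so H_1 ≅ Z.

H_0 ≅ Z,  H_1 ≅ Z.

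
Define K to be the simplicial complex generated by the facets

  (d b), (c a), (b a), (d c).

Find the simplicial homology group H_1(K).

We work with the vertex ordering a < b < c < d. The simplices of K, each written with vertices in increasing order, are:

  0-simplices (4): a, b, c, d
  1-simplices (4): ab, ac, bd, cd

giving chain groups C_0 ≅ Z^4, C_1 ≅ Z^4.

The boundary map ∂_1: C_1 → C_0 is given by ∂[p,q] = [q] − [p]. For instance
  ∂ac = c − a.
As a 4×4 matrix over Z this has rank 3, with invariant factors (1,1,1).

Now H_k = ker ∂_k / im ∂_{k+1}, so:

  H_1: rank ker ∂_1 − rank ∂_2 = (4 − 3) − 0 = 1, and there is no ∂_2, so H_1 ≅ Z.

H_1 ≅ Z.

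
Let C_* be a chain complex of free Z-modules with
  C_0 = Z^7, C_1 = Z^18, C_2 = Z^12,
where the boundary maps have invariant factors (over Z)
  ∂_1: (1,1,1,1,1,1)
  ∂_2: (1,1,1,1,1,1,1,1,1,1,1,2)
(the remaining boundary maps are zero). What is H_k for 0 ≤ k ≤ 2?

H_0: b_0 = 7 − 0 − 6 = 1; torsion from ∂_1 factors > 1: none. So H_0 = Z.
H_1: b_1 = 18 − 6 − 12 = 0; torsion from ∂_2 factors > 1: [2]. So H_1 = Z/2.
H_2: b_2 = 12 − 12 − 0 = 0; torsion from ∂_3 factors > 1: none. So H_2 = 0.

H_0 = Z,  H_1 = Z/2,  H_2 = 0.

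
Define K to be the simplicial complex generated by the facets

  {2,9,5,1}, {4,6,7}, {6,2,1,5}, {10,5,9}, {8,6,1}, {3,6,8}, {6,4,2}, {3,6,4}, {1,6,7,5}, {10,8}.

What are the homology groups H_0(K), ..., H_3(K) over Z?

Order the vertices as 1 < 2 < 3 < 4 < 5 < 6 < 7 < 8 < 9 < 10. Listing each simplex with vertices in this order, K has dimension 3 with simplices:

  0-simplices (10): [1], [2], [3], [4], [5], [6], [7], [8], [9], [10]
  1-simplices (23): (23 of them)
  2-simplices (16): [1,2,5], [1,2,6], [1,2,9], [1,5,6], [1,5,7], [1,5,9], [1,6,7], [1,6,8], [2,4,6], [2,5,6], [2,5,9], [3,4,6], [3,6,8], [4,6,7], [5,6,7], [5,9,10]
  3-simplices (3): [1,2,5,6], [1,2,5,9], [1,5,6,7]

giving chain groups C_0 ≅ Z^10, C_1 ≅ Z^23, C_2 ≅ Z^16, C_3 ≅ Z^3.

∂_1: C_1 → C_0 is given by ∂[p,q] = [q] − [p]. For instance
  ∂[5,7] = [7] − [5].
As a 10×23 matrix over Z this has rank 9, with invariant factors (1,1,1,1,1,1,1,1,1).

∂_2: C_2 → C_1 sends each 2-simplex [p,q,r] to [q,r] − [p,r] + [p,q]. For instance
  ∂[1,5,7] = [5,7] − [1,7] + [1,5],
  ∂[2,5,6] = [5,6] − [2,6] + [2,5].
This gives a 23×16 integer matrix of rank 13; reducing to Smith normal form yields diagonal entries (1,1,1,1,1,1,1,1,1,1,1,1,1).

∂_3: C_3 → C_2 sends each 3-simplex σ to the alternating sum Σ_i (−1)^i (σ with its i-th vertex removed). For instance
  ∂[1,2,5,6] = [2,5,6] − [1,5,6] + [1,2,6] − [1,2,5],
  ∂[1,2,5,9] = [2,5,9] − [1,5,9] + [1,2,9] − [1,2,5].
The 16×3 boundary matrix has rank 3 and Smith normal form diag(1,1,1).

Now H_k = ker ∂_k / im ∂_{k+1}, so:

  H_0: rank C_0 − rank ∂_1 = 10 − 9 = 1, and the invariant factors of ∂_1 are all 1, so H_0 = Z.
  H_1: rank ker ∂_1 − rank ∂_2 = (23 − 9) − 13 = 1, and the invariant factors of ∂_2 are all 1, so H_1 = Z.
  H_2: rank ker ∂_2 − rank ∂_3 = (16 − 13) − 3 = 0, and the invariant factors of ∂_3 are all 1, so H_2 = 0.
  H_3: rank ker ∂_3 − rank ∂_4 = (3 − 3) − 0 = 0, and there is no ∂_4, so H_3 = 0.

As a check, the Euler characteristic is 10 − 23 + 16 − 3 = 0, which agrees with 1 − 1 + 0 − 0 = 0.

H_0 = Z,  H_1 = Z,  H_2 = 0,  H_3 = 0.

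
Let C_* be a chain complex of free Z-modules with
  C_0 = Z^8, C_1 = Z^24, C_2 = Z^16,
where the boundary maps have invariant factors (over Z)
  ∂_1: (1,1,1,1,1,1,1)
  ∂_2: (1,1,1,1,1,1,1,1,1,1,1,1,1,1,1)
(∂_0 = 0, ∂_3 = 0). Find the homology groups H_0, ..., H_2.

H_0 = Z,  H_1 = Z^2,  H_2 = Z.

H_0: b_0 = 8 − 0 − 7 = 1; torsion from ∂_1 factors > 1: none. So H_0 = Z.
H_1: b_1 = 24 − 7 − 15 = 2; torsion from ∂_2 factors > 1: none. So H_1 = Z^2.
H_2: b_2 = 16 − 15 − 0 = 1; torsion from ∂_3 factors > 1: none. So H_2 = Z.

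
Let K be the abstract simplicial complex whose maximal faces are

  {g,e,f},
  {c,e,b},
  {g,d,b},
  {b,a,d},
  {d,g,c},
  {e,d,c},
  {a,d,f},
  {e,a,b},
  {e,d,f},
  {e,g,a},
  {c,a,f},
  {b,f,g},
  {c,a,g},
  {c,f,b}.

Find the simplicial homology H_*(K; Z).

K has 7 vertices, 21 edges, 14 triangles.
rank ∂_0 = 0, rank ∂_1 = 6 ⇒ b_0 = 7 − 0 − 6 = 1; all invariant factors of ∂_1 are 1 so no torsion. So H_0 = Z.
rank ∂_1 = 6, rank ∂_2 = 13 ⇒ b_1 = 21 − 6 − 13 = 2; all invariant factors of ∂_2 are 1 so no torsion. So H_1 = Z^2.
rank ∂_2 = 13, rank ∂_3 = 0 ⇒ b_2 = 14 − 13 − 0 = 1. So H_2 = Z.

H_0 ≅ Z,  H_1 ≅ Z^2,  H_2 ≅ Z.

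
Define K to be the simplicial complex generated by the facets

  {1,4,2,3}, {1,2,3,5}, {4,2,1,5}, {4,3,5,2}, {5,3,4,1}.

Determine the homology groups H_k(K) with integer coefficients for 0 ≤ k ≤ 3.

H_0 ≅ Z,  H_1 = 0,  H_2 = 0,  H_3 ≅ Z.

We work with the vertex ordering 1 < 2 < 3 < 4 < 5. The simplices of K, each written with vertices in increasing order, are:

  0-simplices (5): [1], [2], [3], [4], [5]
  1-simplices (10): [1,2], [1,3], [1,4], [1,5], [2,3], [2,4], [2,5], [3,4], [3,5], [4,5]
  2-simplices (10): [1,2,3], [1,2,4], [1,2,5], [1,3,4], [1,3,5], [1,4,5], [2,3,4], [2,3,5], [2,4,5], [3,4,5]
  3-simplices (5): [1,2,3,4], [1,2,3,5], [1,2,4,5], [1,3,4,5], [2,3,4,5]

giving chain groups C_0 ≅ Z^5, C_1 ≅ Z^10, C_2 ≅ Z^10, C_3 ≅ Z^5.

∂_1: C_1 → C_0 sends each edge [p,q] (with p < q) to q − p. For instance
  ∂[3,5] = [5] − [3].
The 5×10 boundary matrix has rank 4 and Smith normal form diag(1,1,1,1).

Boundary ∂_2: C_2 → C_1 sends each 2-simplex [p,q,r] to [q,r] − [p,r] + [p,q]. For instance
  ∂[2,3,4] = [3,4] − [2,4] + [2,3],
  ∂[1,3,5] = [3,5] − [1,5] + [1,3].
As a 10×10 matrix over Z this has rank 6, with invariant factors (1,1,1,1,1,1).

Boundary ∂_3: C_3 → C_2 sends each 3-simplex σ to the alternating sum Σ_i (−1)^i (σ with its i-th vertex removed). For instance
  ∂[1,3,4,5] = [3,4,5] − [1,4,5] + [1,3,5] − [1,3,4],
  ∂[2,3,4,5] = [3,4,5] − [2,4,5] + [2,3,5] − [2,3,4].
The resulting 10×5 matrix has rank 4, and its Smith normal form has invariant factors (1,1,1,1).

From H_k ≅ ker(∂_k) / im(∂_{k+1}) we obtain:

  H_0: rank C_0 − rank ∂_1 = 5 − 4 = 1, and the invariant factors of ∂_1 are all 1, so H_0 = Z.
  H_1: rank ker ∂_1 − rank ∂_2 = (10 − 4) − 6 = 0, and the invariant factors of ∂_2 are all 1, so H_1 = 0.
  H_2: rank ker ∂_2 − rank ∂_3 = (10 − 6) − 4 = 0, and the invariant factors of ∂_3 are all 1, so H_2 = 0.
  H_3: rank ker ∂_3 − rank ∂_4 = (5 − 4) − 0 = 1, and there is no ∂_4, so H_3 = Z.

As a check, the Euler characteristic is 5 − 10 + 10 − 5 = 0, which agrees with 1 − 0 + 0 − 1 = 0.
(K is a triangulation of the 3-sphere S^3.)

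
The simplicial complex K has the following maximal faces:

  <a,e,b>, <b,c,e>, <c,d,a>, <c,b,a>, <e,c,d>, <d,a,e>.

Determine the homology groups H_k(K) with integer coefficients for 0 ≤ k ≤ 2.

H_0 ≅ Z,  H_1 = 0,  H_2 ≅ Z.

We work with the vertex ordering a < b < c < d < e. The simplices of K, each written with vertices in increasing order, are:

  0-simplices (5): a, b, c, d, e
  1-simplices (9): ab, ac, ad, ae, bc, be, cd, ce, de
  2-simplices (6): abc, abe, acd, ade, bce, cde

so the chain groups are C_0 ≅ Z^5, C_1 ≅ Z^9, C_2 ≅ Z^6.

Boundary ∂_1: C_1 → C_0 sends each edge [p,q] (with p < q) to q − p. For instance
  ∂be = e − b.
The 5×9 boundary matrix has rank 4 and Smith normal form diag(1,1,1,1).

Boundary ∂_2: C_2 → C_1 acts by ∂[p,q,r] = [q,r] − [p,r] + [p,q]. For instance
  ∂acd = cd − ad + ac,
  ∂bce = ce − be + bc.
As a 9×6 matrix over Z this has rank 5, with invariant factors (1,1,1,1,1).

Now H_k = ker ∂_k / im ∂_{k+1}, so:

  H_0: rank C_0 − rank ∂_1 = 5 − 4 = 1, and the invariant factors of ∂_1 are all 1, so H_0 = Z.
  H_1: rank ker ∂_1 − rank ∂_2 = (9 − 4) − 5 = 0, and the invariant factors of ∂_2 are all 1, so H_1 = 0.
  H_2: rank ker ∂_2 − rank ∂_3 = (6 − 5) − 0 = 1, and there is no ∂_3, so H_2 = Z.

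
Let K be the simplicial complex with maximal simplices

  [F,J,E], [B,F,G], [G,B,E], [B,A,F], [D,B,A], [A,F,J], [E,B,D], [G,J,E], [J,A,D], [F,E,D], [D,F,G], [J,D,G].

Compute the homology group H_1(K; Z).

Fix the vertex order A < B < D < E < F < G < J and write every simplex with vertices in increasing order. Then dim K = 2 and the simplices of K are:

  0-simplices (7): A, B, D, E, F, G, J
  1-simplices (18): AB, AD, AF, AJ, BD, BE, BF, BG, DE, DF, DG, DJ, EF, EG, EJ, FG, FJ, GJ
  2-simplices (12): ABD, ABF, ADJ, AFJ, BDE, BEG, BFG, DEF, DFG, DGJ, EFJ, EGJ

Hence C_0 ≅ Z^7, C_1 ≅ Z^18, C_2 ≅ Z^12.

Boundary ∂_1: C_1 → C_0 sends each edge [p,q] (with p < q) to q − p.
This gives a 7×18 integer matrix of rank 6; reducing to Smith normal form yields diagonal entries (1,1,1,1,1,1).

∂_2: C_2 → C_1 sends each 2-simplex [p,q,r] to [q,r] − [p,r] + [p,q]. For instance
  ∂EFJ = FJ − EJ + EF,
  ∂ABF = BF − AF + AB.
The resulting 18×12 matrix has rank 12, and its Smith normal form has invariant factors (1,1,1,1,1,1,1,1,1,1,1,2).

Now H_k = ker ∂_k / im ∂_{k+1}, so:

  H_1: rank ker ∂_1 − rank ∂_2 = (18 − 6) − 12 = 0, and ∂_2 has invariant factor 2 > 1, so H_1 ≅ Z/2.

(K is a triangulation of the real projective plane RP^2.)

H_1 = Z/2.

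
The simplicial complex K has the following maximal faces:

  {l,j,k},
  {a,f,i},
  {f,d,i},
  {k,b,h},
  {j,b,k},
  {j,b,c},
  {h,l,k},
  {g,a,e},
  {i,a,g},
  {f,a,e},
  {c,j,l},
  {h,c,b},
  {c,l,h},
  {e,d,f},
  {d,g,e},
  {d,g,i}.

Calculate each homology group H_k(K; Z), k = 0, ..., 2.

Order the vertices as a < b < c < d < e < f < g < h < i < j < k < l. Listing each simplex with vertices in this order, K has dimension 2 with simplices:

  0-simplices (12): a, b, c, d, e, f, g, h, i, j, k, l
  1-simplices (24): ae, af, ag, ai, bc, bh, bj, bk, ch, cj, cl, de, df, dg, di, ef, eg, fi, gi, hk, hl, jk, jl, kl
  2-simplices (16): aef, aeg, afi, agi, bch, bcj, bhk, bjk, chl, cjl, def, deg, dfi, dgi, hkl, jkl

giving chain groups C_0 ≅ Z^12, C_1 ≅ Z^24, C_2 ≅ Z^16.

The boundary map ∂_1: C_1 → C_0 maps an edge to its endpoints' difference, ∂[p,q] = q − p. For instance
  ∂ai = i − a.
This gives a 12×24 integer matrix of rank 10; reducing to Smith normal form yields diagonal entries (1,1,1,1,1,1,1,1,1,1).

∂_2: C_2 → C_1 sends each 2-simplex [p,q,r] to [q,r] − [p,r] + [p,q]. For instance
  ∂def = ef − df + de,
  ∂dfi = fi − di + df.
The resulting 24×16 matrix has rank 14, and its Smith normal form has invariant factors (1,1,1,1,1,1,1,1,1,1,1,1,1,1).

Computing H_k = (kernel of ∂_k) / (image of ∂_{k+1}):

  H_0: rank C_0 − rank ∂_1 = 12 − 10 = 2, and the invariant factors of ∂_1 are all 1, so H_0 = Z^2.
  H_1: rank ker ∂_1 − rank ∂_2 = (24 − 10) − 14 = 0, and the invariant factors of ∂_2 are all 1, so H_1 = 0.
  H_2: rank ker ∂_2 − rank ∂_3 = (16 − 14) − 0 = 2, and there is no ∂_3, so H_2 = Z^2.

H_0 ≅ Z^2,  H_1 = 0,  H_2 ≅ Z^2.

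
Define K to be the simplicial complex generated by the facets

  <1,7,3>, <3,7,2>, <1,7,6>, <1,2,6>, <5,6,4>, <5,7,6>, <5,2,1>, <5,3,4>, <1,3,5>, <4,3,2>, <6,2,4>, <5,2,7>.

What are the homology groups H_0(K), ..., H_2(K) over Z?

H_0 ≅ Z,  H_1 ≅ Z/2,  H_2 = 0.

We work with the vertex ordering 1 < 2 < 3 < 4 < 5 < 6 < 7. The simplices of K, each written with vertices in increasing order, are:

  0-simplices (7): [1], [2], [3], [4], [5], [6], [7]
  1-simplices (18): [1,2], [1,3], [1,5], [1,6], [1,7], [2,3], [2,4], [2,5], [2,6], [2,7], [3,4], [3,5], [3,7], [4,5], [4,6], [5,6], [5,7], [6,7]
  2-simplices (12): [1,2,5], [1,2,6], [1,3,5], [1,3,7], [1,6,7], [2,3,4], [2,3,7], [2,4,6], [2,5,7], [3,4,5], [4,5,6], [5,6,7]

giving chain groups C_0 ≅ Z^7, C_1 ≅ Z^18, C_2 ≅ Z^12.

Boundary ∂_1: C_1 → C_0 maps an edge to its endpoints' difference, ∂[p,q] = q − p. For instance
  ∂[2,7] = [7] − [2].
This gives a 7×18 integer matrix of rank 6; reducing to Smith normal form yields diagonal entries (1,1,1,1,1,1).

The boundary map ∂_2: C_2 → C_1 acts by ∂[p,q,r] = [q,r] − [p,r] + [p,q]. For instance
  ∂[1,3,5] = [3,5] − [1,5] + [1,3],
  ∂[2,3,4] = [3,4] − [2,4] + [2,3].
The 18×12 boundary matrix has rank 12 and Smith normal form diag(1,1,1,1,1,1,1,1,1,1,1,2).

Now H_k = ker ∂_k / im ∂_{k+1}, so:

  H_0: rank C_0 − rank ∂_1 = 7 − 6 = 1, and the invariant factors of ∂_1 are all 1, so H_0 ≅ Z.
  H_1: rank ker ∂_1 − rank ∂_2 = (18 − 6) − 12 = 0, and ∂_2 has invariant factor 2 > 1, so H_1 ≅ Z/2.
  H_2: rank ker ∂_2 − rank ∂_3 = (12 − 12) − 0 = 0, and there is no ∂_3, so H_2 ≅ 0.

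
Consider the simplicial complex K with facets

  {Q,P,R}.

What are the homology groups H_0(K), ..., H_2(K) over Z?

H_0 = Z,  H_1 = 0,  H_2 = 0.

Take the total order P < Q < R on the vertex set. Then K (dimension 2) consists of the simplices:

  0-simplices (3): P, Q, R
  1-simplices (3): PQ, PR, QR
  2-simplices (1): PQR

giving chain groups C_0 ≅ Z^3, C_1 ≅ Z^3, C_2 ≅ Z^1.

∂_1: C_1 → C_0 maps an edge to its endpoints' difference, ∂[p,q] = q − p.
The 3×3 boundary matrix has rank 2 and Smith normal form diag(1,1).

The boundary map ∂_2: C_2 → C_1 sends each 2-simplex [p,q,r] to [q,r] − [p,r] + [p,q]. For instance
  ∂PQR = QR − PR + PQ.
The 3×1 boundary matrix has rank 1 and Smith normal form diag(1).

Computing H_k = (kernel of ∂_k) / (image of ∂_{k+1}):

  H_0: rank C_0 − rank ∂_1 = 3 − 2 = 1, and the invariant factors of ∂_1 are all 1, so H_0 = Z.
  H_1: rank ker ∂_1 − rank ∂_2 = (3 − 2) − 1 = 0, and the invariant factors of ∂_2 are all 1, so H_1 = 0.
  H_2: rank ker ∂_2 − rank ∂_3 = (1 − 1) − 0 = 0, and there is no ∂_3, so H_2 = 0.

As a check, the Euler characteristic is 3 − 3 + 1 = 1, which agrees with 1 − 0 + 0 = 1.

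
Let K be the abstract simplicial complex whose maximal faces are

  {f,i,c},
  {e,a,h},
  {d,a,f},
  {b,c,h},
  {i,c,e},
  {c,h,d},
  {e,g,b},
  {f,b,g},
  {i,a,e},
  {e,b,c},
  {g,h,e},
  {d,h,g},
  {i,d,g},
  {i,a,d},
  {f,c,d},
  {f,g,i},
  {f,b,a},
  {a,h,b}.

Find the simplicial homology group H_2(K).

Fix the vertex order a < b < c < d < e < f < g < h < i and write every simplex with vertices in increasing order. Then dim K = 2 and the simplices of K are:

  0-simplices (9): a, b, c, d, e, f, g, h, i
  1-simplices (27): ab, ad, ae, af, ah, ai, bc, be, bf, bg, bh, cd, ce, cf, ch, ci, df, dg, dh, di, eg, eh, ei, fg, fi, gh, gi
  2-simplices (18): abf, abh, adf, adi, aeh, aei, bce, bch, beg, bfg, cdf, cdh, cei, cfi, dgh, dgi, egh, fgi

Hence C_0 ≅ Z^9, C_1 ≅ Z^27, C_2 ≅ Z^18.

∂_1: C_1 → C_0 maps an edge to its endpoints' difference, ∂[p,q] = q − p. For instance
  ∂dg = g − d.
As a 9×27 matrix over Z this has rank 8, with invariant factors (1,1,1,1,1,1,1,1).

The boundary map ∂_2: C_2 → C_1 sends each 2-simplex [p,q,r] to [q,r] − [p,r] + [p,q]. For instance
  ∂adi = di − ai + ad,
  ∂cfi = fi − ci + cf.
The 27×18 boundary matrix has rank 18 and Smith normal form diag(1,1,1,1,1,1,1,1,1,1,1,1,1,1,1,1,1,2).

Now H_k = ker ∂_k / im ∂_{k+1}, so:

  H_2: rank ker ∂_2 − rank ∂_3 = (18 − 18) − 0 = 0, and there is no ∂_3, so H_2 = 0.

H_2 = 0.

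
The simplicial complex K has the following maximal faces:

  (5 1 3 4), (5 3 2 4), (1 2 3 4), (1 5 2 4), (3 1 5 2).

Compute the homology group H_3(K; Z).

Take the total order 1 < 2 < 3 < 4 < 5 on the vertex set. Then K (dimension 3) consists of the simplices:

  0-simplices (5): [1], [2], [3], [4], [5]
  1-simplices (10): [1,2], [1,3], [1,4], [1,5], [2,3], [2,4], [2,5], [3,4], [3,5], [4,5]
  2-simplices (10): [1,2,3], [1,2,4], [1,2,5], [1,3,4], [1,3,5], [1,4,5], [2,3,4], [2,3,5], [2,4,5], [3,4,5]
  3-simplices (5): [1,2,3,4], [1,2,3,5], [1,2,4,5], [1,3,4,5], [2,3,4,5]

giving chain groups C_0 ≅ Z^5, C_1 ≅ Z^10, C_2 ≅ Z^10, C_3 ≅ Z^5.

The boundary map ∂_1: C_1 → C_0 is given by ∂[p,q] = [q] − [p]. For instance
  ∂[2,5] = [5] − [2].
As a 5×10 matrix over Z this has rank 4, with invariant factors (1,1,1,1).

∂_2: C_2 → C_1 acts by ∂[p,q,r] = [q,r] − [p,r] + [p,q]. For instance
  ∂[1,3,4] = [3,4] − [1,4] + [1,3],
  ∂[2,4,5] = [4,5] − [2,5] + [2,4].
As a 10×10 matrix over Z this has rank 6, with invariant factors (1,1,1,1,1,1).

Boundary ∂_3: C_3 → C_2 sends each 3-simplex σ to the alternating sum Σ_i (−1)^i (σ with its i-th vertex removed). For instance
  ∂[1,3,4,5] = [3,4,5] − [1,4,5] + [1,3,5] − [1,3,4],
  ∂[1,2,4,5] = [2,4,5] − [1,4,5] + [1,2,5] − [1,2,4].
The resulting 10×5 matrix has rank 4, and its Smith normal form has invariant factors (1,1,1,1).

Computing H_k = (kernel of ∂_k) / (image of ∂_{k+1}):

  H_3: rank ker ∂_3 − rank ∂_4 = (5 − 4) − 0 = 1, and there is no ∂_4, so H_3 ≅ Z.

(K is a triangulation of the 3-sphere S^3.)

H_3 ≅ Z.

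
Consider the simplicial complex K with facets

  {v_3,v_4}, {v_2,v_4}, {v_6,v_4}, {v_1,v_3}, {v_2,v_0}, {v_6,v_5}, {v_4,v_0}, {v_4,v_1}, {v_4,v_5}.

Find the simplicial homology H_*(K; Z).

H_0 = Z,  H_1 = Z^3.

K has 7 vertices, 9 edges.
rank ∂_0 = 0, rank ∂_1 = 6 ⇒ b_0 = 7 − 0 − 6 = 1; all invariant factors of ∂_1 are 1 so no torsion. So H_0 ≅ Z.
rank ∂_1 = 6, rank ∂_2 = 0 ⇒ b_1 = 9 − 6 − 0 = 3. So H_1 ≅ Z^3.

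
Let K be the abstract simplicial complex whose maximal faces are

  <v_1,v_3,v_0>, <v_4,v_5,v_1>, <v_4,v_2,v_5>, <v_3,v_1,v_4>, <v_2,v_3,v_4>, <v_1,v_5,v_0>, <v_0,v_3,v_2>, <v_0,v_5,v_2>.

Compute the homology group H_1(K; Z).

Order the vertices as v_0 < v_1 < v_2 < v_3 < v_4 < v_5. Listing each simplex with vertices in this order, K has dimension 2 with simplices:

  0-simplices (6): [v_0], [v_1], [v_2], [v_3], [v_4], [v_5]
  1-simplices (12): [v_0,v_1], [v_0,v_2], [v_0,v_3], [v_0,v_5], [v_1,v_3], [v_1,v_4], [v_1,v_5], [v_2,v_3], [v_2,v_4], [v_2,v_5], [v_3,v_4], [v_4,v_5]
  2-simplices (8): [v_0,v_1,v_3], [v_0,v_1,v_5], [v_0,v_2,v_3], [v_0,v_2,v_5], [v_1,v_3,v_4], [v_1,v_4,v_5], [v_2,v_3,v_4], [v_2,v_4,v_5]

Hence C_0 ≅ Z^6, C_1 ≅ Z^12, C_2 ≅ Z^8.

Boundary ∂_1: C_1 → C_0 maps an edge to its endpoints' difference, ∂[p,q] = q − p.
The resulting 6×12 matrix has rank 5, and its Smith normal form has invariant factors (1,1,1,1,1).

Boundary ∂_2: C_2 → C_1 acts by ∂[p,q,r] = [q,r] − [p,r] + [p,q]. For instance
  ∂[v_0,v_2,v_3] = [v_2,v_3] − [v_0,v_3] + [v_0,v_2],
  ∂[v_1,v_4,v_5] = [v_4,v_5] − [v_1,v_5] + [v_1,v_4].
As a 12×8 matrix over Z this has rank 7, with invariant factors (1,1,1,1,1,1,1).

Reading off H_k = ker ∂_k / im ∂_{k+1}:

  H_1: rank ker ∂_1 − rank ∂_2 = (12 − 5) − 7 = 0, and the invariant factors of ∂_2 are all 1, so H_1 ≅ 0.

H_1 ≅ 0.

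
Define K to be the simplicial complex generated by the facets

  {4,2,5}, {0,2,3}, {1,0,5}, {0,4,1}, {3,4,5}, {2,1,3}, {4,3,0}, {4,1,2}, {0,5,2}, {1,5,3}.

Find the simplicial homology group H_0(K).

H_0 ≅ Z.

We work with the vertex ordering 0 < 1 < 2 < 3 < 4 < 5. The simplices of K, each written with vertices in increasing order, are:

  0-simplices (6): [0], [1], [2], [3], [4], [5]
  1-simplices (15): [0,1], [0,2], [0,3], [0,4], [0,5], [1,2], [1,3], [1,4], [1,5], [2,3], [2,4], [2,5], [3,4], [3,5], [4,5]
  2-simplices (10): [0,1,4], [0,1,5], [0,2,3], [0,2,5], [0,3,4], [1,2,3], [1,2,4], [1,3,5], [2,4,5], [3,4,5]

giving chain groups C_0 ≅ Z^6, C_1 ≅ Z^15, C_2 ≅ Z^10.

The boundary map ∂_1: C_1 → C_0 maps an edge to its endpoints' difference, ∂[p,q] = q − p.
The 6×15 boundary matrix has rank 5 and Smith normal form diag(1,1,1,1,1).

Boundary ∂_2: C_2 → C_1 sends each 2-simplex [p,q,r] to [q,r] − [p,r] + [p,q]. For instance
  ∂[3,4,5] = [4,5] − [3,5] + [3,4],
  ∂[2,4,5] = [4,5] − [2,5] + [2,4].
As a 15×10 matrix over Z this has rank 10, with invariant factors (1,1,1,1,1,1,1,1,1,2).

Now H_k = ker ∂_k / im ∂_{k+1}, so:

  H_0: rank C_0 − rank ∂_1 = 6 − 5 = 1, and the invariant factors of ∂_1 are all 1, so H_0 = Z.

(K is a triangulation of the real projective plane RP^2.)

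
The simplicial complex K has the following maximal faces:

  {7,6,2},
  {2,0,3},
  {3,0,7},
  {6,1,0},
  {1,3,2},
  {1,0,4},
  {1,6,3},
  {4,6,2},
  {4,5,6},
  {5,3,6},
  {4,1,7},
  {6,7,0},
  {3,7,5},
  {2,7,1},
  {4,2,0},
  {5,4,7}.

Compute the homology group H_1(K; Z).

H_1 = Z^2.

Take the total order 0 < 1 < 2 < 3 < 4 < 5 < 6 < 7 on the vertex set. Then K (dimension 2) consists of the simplices:

  0-simplices (8): [0], [1], [2], [3], [4], [5], [6], [7]
  1-simplices (24): (24 of them)
  2-simplices (16): [0,1,4], [0,1,6], [0,2,3], [0,2,4], [0,3,7], [0,6,7], [1,2,3], [1,2,7], [1,3,6], [1,4,7], [2,4,6], [2,6,7], [3,5,6], [3,5,7], [4,5,6], [4,5,7]

so the chain groups are C_0 ≅ Z^8, C_1 ≅ Z^24, C_2 ≅ Z^16.

∂_1: C_1 → C_0 is given by ∂[p,q] = [q] − [p]. For instance
  ∂[0,1] = [1] − [0].
The resulting 8×24 matrix has rank 7, and its Smith normal form has invariant factors (1,1,1,1,1,1,1).

∂_2: C_2 → C_1 acts by ∂[p,q,r] = [q,r] − [p,r] + [p,q]. For instance
  ∂[0,2,3] = [2,3] − [0,3] + [0,2],
  ∂[0,1,6] = [1,6] − [0,6] + [0,1].
As a 24×16 matrix over Z this has rank 15, with invariant factors (1,1,1,1,1,1,1,1,1,1,1,1,1,1,1).

From H_k ≅ ker(∂_k) / im(∂_{k+1}) we obtain:

  H_1: rank ker ∂_1 − rank ∂_2 = (24 − 7) − 15 = 2, and the invariant factors of ∂_2 are all 1, so H_1 ≅ Z^2.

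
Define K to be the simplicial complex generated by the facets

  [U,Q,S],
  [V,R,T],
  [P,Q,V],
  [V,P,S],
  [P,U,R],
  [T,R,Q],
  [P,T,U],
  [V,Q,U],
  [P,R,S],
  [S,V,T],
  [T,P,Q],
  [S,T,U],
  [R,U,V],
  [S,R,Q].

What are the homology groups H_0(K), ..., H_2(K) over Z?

Order the vertices as P < Q < R < S < T < U < V. Listing each simplex with vertices in this order, K has dimension 2 with simplices:

  0-simplices (7): P, Q, R, S, T, U, V
  1-simplices (21): PQ, PR, PS, PT, PU, PV, QR, QS, QT, QU, QV, RS, RT, RU, RV, ST, SU, SV, TU, TV, UV
  2-simplices (14): PQT, PQV, PRS, PRU, PSV, PTU, QRS, QRT, QSU, QUV, RTV, RUV, STU, STV

giving chain groups C_0 ≅ Z^7, C_1 ≅ Z^21, C_2 ≅ Z^14.

∂_1: C_1 → C_0 is given by ∂[p,q] = [q] − [p].
This gives a 7×21 integer matrix of rank 6; reducing to Smith normal form yields diagonal entries (1,1,1,1,1,1).

∂_2: C_2 → C_1 sends each 2-simplex [p,q,r] to [q,r] − [p,r] + [p,q]. For instance
  ∂PRS = RS − PS + PR,
  ∂PQT = QT − PT + PQ.
As a 21×14 matrix over Z this has rank 13, with invariant factors (1,1,1,1,1,1,1,1,1,1,1,1,1).

Reading off H_k = ker ∂_k / im ∂_{k+1}:

  H_0: rank C_0 − rank ∂_1 = 7 − 6 = 1, and the invariant factors of ∂_1 are all 1, so H_0 = Z.
  H_1: rank ker ∂_1 − rank ∂_2 = (21 − 6) − 13 = 2, and the invariant factors of ∂_2 are all 1, so H_1 = Z^2.
  H_2: rank ker ∂_2 − rank ∂_3 = (14 − 13) − 0 = 1, and there is no ∂_3, so H_2 = Z.

(K is a triangulation of the torus T^2.)

H_0 = Z,  H_1 = Z^2,  H_2 = Z.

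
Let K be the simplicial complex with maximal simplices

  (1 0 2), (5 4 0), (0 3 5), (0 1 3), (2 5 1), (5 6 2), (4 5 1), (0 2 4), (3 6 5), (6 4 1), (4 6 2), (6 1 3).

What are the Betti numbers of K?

Fix the vertex order 0 < 1 < 2 < 3 < 4 < 5 < 6 and write every simplex with vertices in increasing order. Then dim K = 2 and the simplices of K are:

  0-simplices (7): [0], [1], [2], [3], [4], [5], [6]
  1-simplices (18): [0,1], [0,2], [0,3], [0,4], [0,5], [1,2], [1,3], [1,4], [1,5], [1,6], [2,4], [2,5], [2,6], [3,5], [3,6], [4,5], [4,6], [5,6]
  2-simplices (12): [0,1,2], [0,1,3], [0,2,4], [0,3,5], [0,4,5], [1,2,5], [1,3,6], [1,4,5], [1,4,6], [2,4,6], [2,5,6], [3,5,6]

so the chain groups are C_0 ≅ Z^7, C_1 ≅ Z^18, C_2 ≅ Z^12.

∂_1: C_1 → C_0 sends each edge [p,q] (with p < q) to q − p.
This gives a 7×18 integer matrix of rank 6; reducing to Smith normal form yields diagonal entries (1,1,1,1,1,1).

Boundary ∂_2: C_2 → C_1 acts by ∂[p,q,r] = [q,r] − [p,r] + [p,q]. For instance
  ∂[0,4,5] = [4,5] − [0,5] + [0,4],
  ∂[1,2,5] = [2,5] − [1,5] + [1,2].
The 18×12 boundary matrix has rank 12 and Smith normal form diag(1,1,1,1,1,1,1,1,1,1,1,2).

Computing H_k = (kernel of ∂_k) / (image of ∂_{k+1}):

  H_0: rank C_0 − rank ∂_1 = 7 − 6 = 1, and the invariant factors of ∂_1 are all 1, so H_0 ≅ Z.
  H_1: rank ker ∂_1 − rank ∂_2 = (18 − 6) − 12 = 0, and ∂_2 has invariant factor 2 > 1, so H_1 ≅ Z/2Z.
  H_2: rank ker ∂_2 − rank ∂_3 = (12 − 12) − 0 = 0, and there is no ∂_3, so H_2 ≅ 0.

Hence the Betti numbers are b_0 = 1, b_1 = 0, b_2 = 0.

b_0 = 1, b_1 = 0, b_2 = 0.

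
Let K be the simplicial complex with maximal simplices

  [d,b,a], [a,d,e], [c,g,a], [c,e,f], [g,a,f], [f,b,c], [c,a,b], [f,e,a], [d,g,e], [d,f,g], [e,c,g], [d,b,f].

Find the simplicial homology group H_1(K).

H_1 ≅ Z_2.

Fix the vertex order a < b < c < d < e < f < g and write every simplex with vertices in increasing order. Then dim K = 2 and the simplices of K are:

  0-simplices (7): a, b, c, d, e, f, g
  1-simplices (18): ab, ac, ad, ae, af, ag, bc, bd, bf, ce, cf, cg, de, df, dg, ef, eg, fg
  2-simplices (12): abc, abd, acg, ade, aef, afg, bcf, bdf, cef, ceg, deg, dfg

so the chain groups are C_0 ≅ Z^7, C_1 ≅ Z^18, C_2 ≅ Z^12.

∂_1: C_1 → C_0 maps an edge to its endpoints' difference, ∂[p,q] = q − p.
As a 7×18 matrix over Z this has rank 6, with invariant factors (1,1,1,1,1,1).

The boundary map ∂_2: C_2 → C_1 sends each 2-simplex [p,q,r] to [q,r] − [p,r] + [p,q]. For instance
  ∂dfg = fg − dg + df,
  ∂bcf = cf − bf + bc.
The 18×12 boundary matrix has rank 12 and Smith normal form diag(1,1,1,1,1,1,1,1,1,1,1,2).

From H_k ≅ ker(∂_k) / im(∂_{k+1}) we obtain:

  H_1: rank ker ∂_1 − rank ∂_2 = (18 − 6) − 12 = 0, and ∂_2 has invariant factor 2 > 1, so H_1 = Z_2.

(K is a triangulation of the real projective plane RP^2.)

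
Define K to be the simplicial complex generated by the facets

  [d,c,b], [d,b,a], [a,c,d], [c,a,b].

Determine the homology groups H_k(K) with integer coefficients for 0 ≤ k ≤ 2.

H_0 ≅ Z,  H_1 = 0,  H_2 ≅ Z.

Take the total order a < b < c < d on the vertex set. Then K (dimension 2) consists of the simplices:

  0-simplices (4): a, b, c, d
  1-simplices (6): ab, ac, ad, bc, bd, cd
  2-simplices (4): abc, abd, acd, bcd

giving chain groups C_0 ≅ Z^4, C_1 ≅ Z^6, C_2 ≅ Z^4.

Boundary ∂_1: C_1 → C_0 sends each edge [p,q] (with p < q) to q − p. For instance
  ∂ab = b − a.
As a 4×6 matrix over Z this has rank 3, with invariant factors (1,1,1).

Boundary ∂_2: C_2 → C_1 maps a triangle to the signed sum of its edges. For instance
  ∂abd = bd − ad + ab,
  ∂abc = bc − ac + ab.
As a 6×4 matrix over Z this has rank 3, with invariant factors (1,1,1).

From H_k ≅ ker(∂_k) / im(∂_{k+1}) we obtain:

  H_0: rank C_0 − rank ∂_1 = 4 − 3 = 1, and the invariant factors of ∂_1 are all 1, so H_0 ≅ Z.
  H_1: rank ker ∂_1 − rank ∂_2 = (6 − 3) − 3 = 0, and the invariant factors of ∂_2 are all 1, so H_1 ≅ 0.
  H_2: rank ker ∂_2 − rank ∂_3 = (4 − 3) − 0 = 1, and there is no ∂_3, so H_2 ≅ Z.

As a check, the Euler characteristic is 4 − 6 + 4 = 2, which agrees with 1 − 0 + 1 = 2.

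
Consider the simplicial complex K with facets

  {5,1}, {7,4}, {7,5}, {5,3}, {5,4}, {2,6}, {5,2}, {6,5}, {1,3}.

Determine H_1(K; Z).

H_1 ≅ Z^3.

Fix the vertex order 1 < 2 < 3 < 4 < 5 < 6 < 7 and write every simplex with vertices in increasing order. Then dim K = 1 and the simplices of K are:

  0-simplices (7): [1], [2], [3], [4], [5], [6], [7]
  1-simplices (9): [1,3], [1,5], [2,5], [2,6], [3,5], [4,5], [4,7], [5,6], [5,7]

giving chain groups C_0 ≅ Z^7, C_1 ≅ Z^9.

∂_1: C_1 → C_0 maps an edge to its endpoints' difference, ∂[p,q] = q − p. For instance
  ∂[2,6] = [6] − [2].
The resulting 7×9 matrix has rank 6, and its Smith normal form has invariant factors (1,1,1,1,1,1).

Computing H_k = (kernel of ∂_k) / (image of ∂_{k+1}):

  H_1: rank ker ∂_1 − rank ∂_2 = (9 − 6) − 0 = 3, and there is no ∂_2, so H_1 = Z^3.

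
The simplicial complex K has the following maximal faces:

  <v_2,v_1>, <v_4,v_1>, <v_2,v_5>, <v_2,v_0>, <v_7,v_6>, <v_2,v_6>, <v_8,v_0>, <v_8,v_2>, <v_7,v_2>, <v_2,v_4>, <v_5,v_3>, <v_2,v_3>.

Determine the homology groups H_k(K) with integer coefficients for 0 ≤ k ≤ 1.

H_0 ≅ Z,  H_1 ≅ Z^4.

K has 9 vertices, 12 edges.
rank ∂_0 = 0, rank ∂_1 = 8 ⇒ b_0 = 9 − 0 − 8 = 1; all invariant factors of ∂_1 are 1 so no torsion. So H_0 = Z.
rank ∂_1 = 8, rank ∂_2 = 0 ⇒ b_1 = 12 − 8 − 0 = 4. So H_1 = Z^4.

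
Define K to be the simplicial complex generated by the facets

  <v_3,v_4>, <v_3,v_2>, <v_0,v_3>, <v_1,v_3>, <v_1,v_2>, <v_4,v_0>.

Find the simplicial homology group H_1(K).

Take the total order v_0 < v_1 < v_2 < v_3 < v_4 on the vertex set. Then K (dimension 1) consists of the simplices:

  0-simplices (5): [v_0], [v_1], [v_2], [v_3], [v_4]
  1-simplices (6): [v_0,v_3], [v_0,v_4], [v_1,v_2], [v_1,v_3], [v_2,v_3], [v_3,v_4]

so the chain groups are C_0 ≅ Z^5, C_1 ≅ Z^6.

Boundary ∂_1: C_1 → C_0 is given by ∂[p,q] = [q] − [p].
As a 5×6 matrix over Z this has rank 4, with invariant factors (1,1,1,1).

Computing H_k = (kernel of ∂_k) / (image of ∂_{k+1}):

  H_1: rank ker ∂_1 − rank ∂_2 = (6 − 4) − 0 = 2, and there is no ∂_2, so H_1 ≅ Z^2.

H_1 = Z^2.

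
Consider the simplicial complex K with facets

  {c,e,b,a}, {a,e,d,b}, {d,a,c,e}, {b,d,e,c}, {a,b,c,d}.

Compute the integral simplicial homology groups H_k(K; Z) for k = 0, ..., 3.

H_0 ≅ Z,  H_1 = 0,  H_2 = 0,  H_3 ≅ Z.

We work with the vertex ordering a < b < c < d < e. The simplices of K, each written with vertices in increasing order, are:

  0-simplices (5): a, b, c, d, e
  1-simplices (10): ab, ac, ad, ae, bc, bd, be, cd, ce, de
  2-simplices (10): abc, abd, abe, acd, ace, ade, bcd, bce, bde, cde
  3-simplices (5): abcd, abce, abde, acde, bcde

so the chain groups are C_0 ≅ Z^5, C_1 ≅ Z^10, C_2 ≅ Z^10, C_3 ≅ Z^5.

The boundary map ∂_1: C_1 → C_0 maps an edge to its endpoints' difference, ∂[p,q] = q − p.
As a 5×10 matrix over Z this has rank 4, with invariant factors (1,1,1,1).

∂_2: C_2 → C_1 sends each 2-simplex [p,q,r] to [q,r] − [p,r] + [p,q]. For instance
  ∂abe = be − ae + ab,
  ∂bde = de − be + bd.
The 10×10 boundary matrix has rank 6 and Smith normal form diag(1,1,1,1,1,1).

Boundary ∂_3: C_3 → C_2 sends each 3-simplex σ to the alternating sum Σ_i (−1)^i (σ with its i-th vertex removed). For instance
  ∂abce = bce − ace + abe − abc,
  ∂abde = bde − ade + abe − abd.
This gives a 10×5 integer matrix of rank 4; reducing to Smith normal form yields diagonal entries (1,1,1,1).

Now H_k = ker ∂_k / im ∂_{k+1}, so:

  H_0: rank C_0 − rank ∂_1 = 5 − 4 = 1, and the invariant factors of ∂_1 are all 1, so H_0 = Z.
  H_1: rank ker ∂_1 − rank ∂_2 = (10 − 4) − 6 = 0, and the invariant factors of ∂_2 are all 1, so H_1 = 0.
  H_2: rank ker ∂_2 − rank ∂_3 = (10 − 6) − 4 = 0, and the invariant factors of ∂_3 are all 1, so H_2 = 0.
  H_3: rank ker ∂_3 − rank ∂_4 = (5 − 4) − 0 = 1, and there is no ∂_4, so H_3 = Z.

As a check, the Euler characteristic is 5 − 10 + 10 − 5 = 0, which agrees with 1 − 0 + 0 − 1 = 0.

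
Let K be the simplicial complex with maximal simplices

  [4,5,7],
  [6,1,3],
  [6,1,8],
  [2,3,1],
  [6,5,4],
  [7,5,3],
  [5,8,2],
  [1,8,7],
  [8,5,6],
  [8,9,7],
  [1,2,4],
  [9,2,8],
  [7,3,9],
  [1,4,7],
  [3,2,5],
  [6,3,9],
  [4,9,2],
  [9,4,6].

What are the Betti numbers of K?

Order the vertices as 1 < 2 < 3 < 4 < 5 < 6 < 7 < 8 < 9. Listing each simplex with vertices in this order, K has dimension 2 with simplices:

  0-simplices (9): [1], [2], [3], [4], [5], [6], [7], [8], [9]
  1-simplices (27): (27 of them)
  2-simplices (18): [1,2,3], [1,2,4], [1,3,6], [1,4,7], [1,6,8], [1,7,8], [2,3,5], [2,4,9], [2,5,8], [2,8,9], [3,5,7], [3,6,9], [3,7,9], [4,5,6], [4,5,7], [4,6,9], [5,6,8], [7,8,9]

Hence C_0 ≅ Z^9, C_1 ≅ Z^27, C_2 ≅ Z^18.

The boundary map ∂_1: C_1 → C_0 maps an edge to its endpoints' difference, ∂[p,q] = q − p. For instance
  ∂[3,9] = [9] − [3].
As a 9×27 matrix over Z this has rank 8, with invariant factors (1,1,1,1,1,1,1,1).

∂_2: C_2 → C_1 maps a triangle to the signed sum of its edges. For instance
  ∂[2,4,9] = [4,9] − [2,9] + [2,4],
  ∂[1,4,7] = [4,7] − [1,7] + [1,4].
The resulting 27×18 matrix has rank 17, and its Smith normal form has invariant factors (1,1,1,1,1,1,1,1,1,1,1,1,1,1,1,1,1).

Now H_k = ker ∂_k / im ∂_{k+1}, so:

  H_0: rank C_0 − rank ∂_1 = 9 − 8 = 1, and the invariant factors of ∂_1 are all 1, so H_0 ≅ Z.
  H_1: rank ker ∂_1 − rank ∂_2 = (27 − 8) − 17 = 2, and the invariant factors of ∂_2 are all 1, so H_1 ≅ Z^2.
  H_2: rank ker ∂_2 − rank ∂_3 = (18 − 17) − 0 = 1, and there is no ∂_3, so H_2 ≅ Z.

As a check, the Euler characteristic is 9 − 27 + 18 = 0, which agrees with 1 − 2 + 1 = 0.

Hence the Betti numbers are b_0 = 1, b_1 = 2, b_2 = 1.

b_0 = 1, b_1 = 2, b_2 = 1.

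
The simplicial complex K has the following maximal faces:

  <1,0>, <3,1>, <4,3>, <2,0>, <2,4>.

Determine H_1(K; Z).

H_1 ≅ Z.

K has 5 vertices, 5 edges.
rank ∂_1 = 4, rank ∂_2 = 0 ⇒ b_1 = 5 − 4 − 0 = 1. So H_1 ≅ Z.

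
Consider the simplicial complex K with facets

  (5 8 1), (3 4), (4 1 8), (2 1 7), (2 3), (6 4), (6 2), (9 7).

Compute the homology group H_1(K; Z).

H_1 = Z^2.

Order the vertices as 1 < 2 < 3 < 4 < 5 < 6 < 7 < 8 < 9. Listing each simplex with vertices in this order, K has dimension 2 with simplices:

  0-simplices (9): [1], [2], [3], [4], [5], [6], [7], [8], [9]
  1-simplices (13): [1,2], [1,4], [1,5], [1,7], [1,8], [2,3], [2,6], [2,7], [3,4], [4,6], [4,8], [5,8], [7,9]
  2-simplices (3): [1,2,7], [1,4,8], [1,5,8]

so the chain groups are C_0 ≅ Z^9, C_1 ≅ Z^13, C_2 ≅ Z^3.

Boundary ∂_1: C_1 → C_0 sends each edge [p,q] (with p < q) to q − p. For instance
  ∂[4,6] = [6] − [4].
This gives a 9×13 integer matrix of rank 8; reducing to Smith normal form yields diagonal entries (1,1,1,1,1,1,1,1).

∂_2: C_2 → C_1 sends each 2-simplex [p,q,r] to [q,r] − [p,r] + [p,q]. For instance
  ∂[1,5,8] = [5,8] − [1,8] + [1,5],
  ∂[1,4,8] = [4,8] − [1,8] + [1,4].
As a 13×3 matrix over Z this has rank 3, with invariant factors (1,1,1).

Reading off H_k = ker ∂_k / im ∂_{k+1}:

  H_1: rank ker ∂_1 − rank ∂_2 = (13 − 8) − 3 = 2, and the invariant factors of ∂_2 are all 1, so H_1 = Z^2.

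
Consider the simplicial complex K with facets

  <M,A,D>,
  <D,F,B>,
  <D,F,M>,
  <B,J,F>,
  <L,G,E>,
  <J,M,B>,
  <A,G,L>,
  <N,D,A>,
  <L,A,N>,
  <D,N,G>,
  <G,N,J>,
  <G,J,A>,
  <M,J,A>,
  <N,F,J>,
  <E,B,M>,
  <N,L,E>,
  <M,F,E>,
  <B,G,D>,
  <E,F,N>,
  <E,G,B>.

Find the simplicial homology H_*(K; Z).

H_0 ≅ Z,  H_1 ≅ Z ⊕ Z/2,  H_2 = 0.

K has 10 vertices, 30 edges, 20 triangles.
rank ∂_0 = 0, rank ∂_1 = 9 ⇒ b_0 = 10 − 0 − 9 = 1; all invariant factors of ∂_1 are 1 so no torsion. So H_0 = Z.
rank ∂_1 = 9, rank ∂_2 = 20 ⇒ b_1 = 30 − 9 − 20 = 1; ∂_2 has invariant factor(s) [2] giving torsion. So H_1 = Z ⊕ Z/2.
rank ∂_2 = 20, rank ∂_3 = 0 ⇒ b_2 = 20 − 20 − 0 = 0. So H_2 = 0.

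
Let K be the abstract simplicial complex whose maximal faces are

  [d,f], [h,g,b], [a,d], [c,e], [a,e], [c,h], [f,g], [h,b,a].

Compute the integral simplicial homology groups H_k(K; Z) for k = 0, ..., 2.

K has 8 vertices, 11 edges, 2 triangles.
rank ∂_0 = 0, rank ∂_1 = 7 ⇒ b_0 = 8 − 0 − 7 = 1; all invariant factors of ∂_1 are 1 so no torsion. So H_0 ≅ Z.
rank ∂_1 = 7, rank ∂_2 = 2 ⇒ b_1 = 11 − 7 − 2 = 2; all invariant factors of ∂_2 are 1 so no torsion. So H_1 ≅ Z^2.
rank ∂_2 = 2, rank ∂_3 = 0 ⇒ b_2 = 2 − 2 − 0 = 0. So H_2 ≅ 0.

H_0 ≅ Z,  H_1 ≅ Z^2,  H_2 = 0.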